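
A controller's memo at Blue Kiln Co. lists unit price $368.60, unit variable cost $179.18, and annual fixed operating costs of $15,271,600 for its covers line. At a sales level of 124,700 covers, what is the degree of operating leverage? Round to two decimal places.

2.83

Total contribution margin = 124,700 × $189.42 = $23,620,674.00.
Operating income = contribution − fixed costs = $23,620,674.00 − $15,271,600 = $8,349,074.00.
So DOL = total CM / EBIT = $23,620,674.00 / $8,349,074.00 = 2.8291.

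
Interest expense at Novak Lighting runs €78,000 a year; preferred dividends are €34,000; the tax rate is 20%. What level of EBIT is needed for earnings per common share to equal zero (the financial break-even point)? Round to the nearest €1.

Grossing the preferred dividend up to pre-tax terms: €34,000 / (1 − 0.20) = €42,500.00.
EPS = 0 when EBIT covers interest plus the pre-tax preferred burden: €78,000 + €42,500.00 = €120,500.00.

€120,500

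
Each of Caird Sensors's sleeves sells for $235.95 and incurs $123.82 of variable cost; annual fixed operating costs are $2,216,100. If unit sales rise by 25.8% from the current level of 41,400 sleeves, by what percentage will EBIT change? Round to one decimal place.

Total contribution margin = 41,400 × $112.13 = $4,642,182.00.
Operating income = contribution − fixed costs = $4,642,182.00 − $2,216,100 = $2,426,082.00.
DOL = contribution ÷ EBIT = $4,642,182.00 ÷ $2,426,082.00 = 1.9134.
%ΔEBIT = DOL × %ΔSales = 1.9134 × +25.8% = +49.4%.

+49.4%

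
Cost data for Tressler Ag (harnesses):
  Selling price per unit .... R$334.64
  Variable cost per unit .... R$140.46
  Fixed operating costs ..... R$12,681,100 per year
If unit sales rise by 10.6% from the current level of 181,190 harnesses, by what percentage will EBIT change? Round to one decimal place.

Total contribution margin = 181,190 × R$194.18 = R$35,183,474.20.
Operating income = contribution − fixed costs = R$35,183,474.20 − R$12,681,100 = R$22,502,374.20.
So DOL = total CM / EBIT = R$35,183,474.20 / R$22,502,374.20 = 1.5635.
Operating income changes by 1.5635 × +10.6% = +16.6%.

+16.6%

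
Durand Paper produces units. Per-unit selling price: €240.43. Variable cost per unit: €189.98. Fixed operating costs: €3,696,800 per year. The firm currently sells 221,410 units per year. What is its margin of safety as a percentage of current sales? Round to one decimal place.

66.9%

Contribution margin per unit = €240.43 − €189.98 = €50.45. Break-even units = €3,696,800 ÷ €50.45 = 73,276.51; break-even revenue = 73,276.51 × €240.43 = €17,617,871.64.
Current sales = 221,410 × €240.43 = €53,233,606.30.
Margin of safety = (€53,233,606.30 − €17,617,871.64) ÷ €53,233,606.30 = 66.9%.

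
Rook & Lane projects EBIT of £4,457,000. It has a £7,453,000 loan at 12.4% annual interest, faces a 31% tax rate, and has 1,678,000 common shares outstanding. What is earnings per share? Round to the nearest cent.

£1.45

Pre-tax income = £4,457,000 − £924,172.00 = £3,532,828.00.
After tax at 31%: net income = £3,532,828.00 × 0.69 = £2,437,651.32.
EPS = £2,437,651.32 ÷ 1,678,000 = £1.45.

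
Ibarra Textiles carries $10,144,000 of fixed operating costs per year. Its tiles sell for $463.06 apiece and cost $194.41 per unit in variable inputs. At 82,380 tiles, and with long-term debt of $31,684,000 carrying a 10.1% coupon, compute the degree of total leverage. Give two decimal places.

2.52

Contribution at this volume is 82,380 × $268.65 = $22,131,387.00.
EBIT = $22,131,387.00 − $10,144,000 = $11,987,387.00. Interest = $3,200,084.00.
DOL = $22,131,387.00 ÷ $11,987,387.00 = 1.8462; DFL = $11,987,387.00 ÷ $8,787,303.00 = 1.3642.
Combined leverage = 1.8462 × 1.3642 = 2.5186.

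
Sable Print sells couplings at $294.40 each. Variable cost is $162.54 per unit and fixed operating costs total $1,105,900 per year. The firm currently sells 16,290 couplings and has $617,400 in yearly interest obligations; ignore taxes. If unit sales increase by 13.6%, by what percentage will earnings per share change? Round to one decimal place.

Contribution at this volume is 16,290 × $131.86 = $2,147,999.40.
Subtracting fixed costs: EBIT = $2,147,999.40 − $1,105,900 = $1,042,099.40.
After interest of $617,400.00, pre-tax earnings = $424,699.40.
Degree of combined leverage = contribution ÷ (EBIT − I) = $2,147,999.40 ÷ $424,699.40 = 5.0577.
EPS therefore changes by 5.0577 × (+13.6%) = +68.8%.

+68.8%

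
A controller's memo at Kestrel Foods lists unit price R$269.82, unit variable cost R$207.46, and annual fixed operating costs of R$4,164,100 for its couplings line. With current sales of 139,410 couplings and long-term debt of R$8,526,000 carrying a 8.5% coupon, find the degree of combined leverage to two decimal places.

2.28

Contribution at this volume is 139,410 × R$62.36 = R$8,693,607.60.
Subtracting fixed costs: EBIT = R$8,693,607.60 − R$4,164,100 = R$4,529,507.60. Interest = R$724,710.00, so EBIT − I = R$3,804,797.60.
Degree of total leverage = total CM / (EBIT − interest) = R$8,693,607.60 / R$3,804,797.60 = 2.2849.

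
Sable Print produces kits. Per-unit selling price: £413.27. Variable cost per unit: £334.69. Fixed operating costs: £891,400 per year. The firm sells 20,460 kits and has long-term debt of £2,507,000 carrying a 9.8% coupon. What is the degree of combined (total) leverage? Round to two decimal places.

3.42

Total contribution margin = 20,460 × £78.58 = £1,607,746.80.
EBIT = £1,607,746.80 − £891,400 = £716,346.80. Interest = £245,686.00, so EBIT − I = £470,660.80.
DCL = contribution ÷ (EBIT − I) = £1,607,746.80 ÷ £470,660.80 = 3.4159.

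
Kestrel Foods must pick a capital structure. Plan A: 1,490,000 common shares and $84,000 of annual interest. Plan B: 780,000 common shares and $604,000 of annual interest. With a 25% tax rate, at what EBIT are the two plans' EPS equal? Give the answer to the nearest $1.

At indifference, (EBIT − 84,000)(1 − t)/1,490,000 = (EBIT − 604,000)(1 − t)/780,000.
The (1 − t) factor cancels: (EBIT − 84,000) × 780,000 = (EBIT − 604,000) × 1,490,000.
Solving, EBIT = (604,000·1,490,000 − 84,000·780,000) / (1,490,000 − 780,000) = 834,440,000,000 / 710,000 = 1,175,267.61.

$1,175,268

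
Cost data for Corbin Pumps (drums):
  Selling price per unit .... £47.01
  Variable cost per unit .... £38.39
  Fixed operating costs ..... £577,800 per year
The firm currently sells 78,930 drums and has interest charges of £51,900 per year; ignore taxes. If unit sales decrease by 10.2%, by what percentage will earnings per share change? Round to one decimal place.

Contribution at this volume is 78,930 × £8.62 = £680,376.60.
EBIT = £680,376.60 − £577,800 = £102,576.60.
Interest = £51,900.00, so EBIT − I = £50,676.60.
DCL = total CM / (EBIT − I) = £680,376.60 / £50,676.60 = 13.4259.
EPS therefore changes by 13.4259 × (-10.2%) = -136.9%.

-136.9%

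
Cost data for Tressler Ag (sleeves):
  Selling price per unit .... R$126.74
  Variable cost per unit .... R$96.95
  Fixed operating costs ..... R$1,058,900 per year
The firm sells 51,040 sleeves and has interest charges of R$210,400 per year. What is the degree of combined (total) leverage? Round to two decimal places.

At 51,040 units, contribution = 51,040 × R$29.79 = R$1,520,481.60.
Operating income = contribution − fixed costs = R$1,520,481.60 − R$1,058,900 = R$461,581.60. Interest = R$210,400.00.
DOL = R$1,520,481.60 ÷ R$461,581.60 = 3.2941; DFL = R$461,581.60 ÷ R$251,181.60 = 1.8376.
Combined leverage = 3.2941 × 1.8376 = 6.0532.

6.05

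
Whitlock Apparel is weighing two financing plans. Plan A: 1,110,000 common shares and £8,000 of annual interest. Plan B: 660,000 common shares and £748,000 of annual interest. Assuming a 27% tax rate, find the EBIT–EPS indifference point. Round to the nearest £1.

Set EPS_A = EPS_B: (EBIT − £8,000)(1 − 0.27) ÷ 1,110,000 = (EBIT − £748,000)(1 − 0.27) ÷ 660,000.
Cancelling (1 − t) and cross-multiplying: 660,000·(EBIT − 8,000) = 1,110,000·(EBIT − 748,000).
Solving, EBIT = (748,000·1,110,000 − 8,000·660,000) / (1,110,000 − 660,000) = 825,000,000,000 / 450,000 = 1,833,333.33.

£1,833,333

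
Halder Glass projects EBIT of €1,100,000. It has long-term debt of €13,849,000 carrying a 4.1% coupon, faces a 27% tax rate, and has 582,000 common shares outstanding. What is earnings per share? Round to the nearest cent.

Pre-tax income = €1,100,000 − €567,809.00 = €532,191.00.
After tax at 27%: net income = €532,191.00 × 0.73 = €388,499.43.
Per share: €388,499.43 / 582,000 shares = €0.67.

€0.67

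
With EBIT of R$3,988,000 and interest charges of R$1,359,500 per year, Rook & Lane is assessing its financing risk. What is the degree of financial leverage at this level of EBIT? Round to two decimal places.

Annual interest charges come to R$1,359,500.00.
Degree of financial leverage = EBIT / (EBIT − interest) = R$3,988,000 / R$2,628,500.00 = 1.5172.

1.52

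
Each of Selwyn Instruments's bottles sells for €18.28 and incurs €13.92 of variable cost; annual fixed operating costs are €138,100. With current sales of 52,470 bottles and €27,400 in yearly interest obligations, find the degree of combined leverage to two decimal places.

3.62

Contribution at this volume is 52,470 × €4.36 = €228,769.20.
Operating income = contribution − fixed costs = €228,769.20 − €138,100 = €90,669.20. Interest = €27,400.00.
DOL = €228,769.20 ÷ €90,669.20 = 2.5231; DFL = €90,669.20 ÷ €63,269.20 = 1.4331.
DCL = DOL × DFL = 2.5231 × 1.4331 = 3.6159.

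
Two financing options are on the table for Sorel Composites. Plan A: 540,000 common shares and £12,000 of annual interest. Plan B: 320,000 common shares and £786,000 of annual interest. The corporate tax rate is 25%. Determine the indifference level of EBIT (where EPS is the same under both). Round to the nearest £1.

Set EPS_A = EPS_B: (EBIT − £12,000)(1 − 0.25) ÷ 540,000 = (EBIT − £786,000)(1 − 0.25) ÷ 320,000.
The (1 − t) factor cancels: (EBIT − 12,000) × 320,000 = (EBIT − 786,000) × 540,000.
EBIT × (540,000 − 320,000) = 786,000 × 540,000 − 12,000 × 320,000 = 420,600,000,000, so EBIT = 420,600,000,000 ÷ 220,000 = 1,911,818.18.

£1,911,818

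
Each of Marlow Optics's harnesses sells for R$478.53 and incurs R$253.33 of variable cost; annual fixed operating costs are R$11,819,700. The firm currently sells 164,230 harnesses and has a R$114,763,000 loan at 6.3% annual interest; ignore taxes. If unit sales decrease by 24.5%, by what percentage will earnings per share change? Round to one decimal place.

Contribution at this volume is 164,230 × R$225.20 = R$36,984,596.00.
Operating income = contribution − fixed costs = R$36,984,596.00 − R$11,819,700 = R$25,164,896.00.
Interest = R$7,230,069.00, so EBIT − I = R$17,934,827.00.
DCL = total CM / (EBIT − I) = R$36,984,596.00 / R$17,934,827.00 = 2.0622.
%ΔEPS = DCL × %ΔSales = 2.0622 × -24.5% = -50.5%.

-50.5%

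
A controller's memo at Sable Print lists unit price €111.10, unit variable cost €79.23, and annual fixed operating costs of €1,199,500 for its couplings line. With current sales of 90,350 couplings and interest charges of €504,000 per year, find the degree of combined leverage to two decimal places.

2.45

Total contribution margin = 90,350 × €31.87 = €2,879,454.50.
EBIT = €2,879,454.50 − €1,199,500 = €1,679,954.50. Interest = €504,000.00.
DOL = €2,879,454.50 ÷ €1,679,954.50 = 1.7140; DFL = €1,679,954.50 ÷ €1,175,954.50 = 1.4286.
DCL = DOL × DFL = 1.7140 × 1.4286 = 2.4486.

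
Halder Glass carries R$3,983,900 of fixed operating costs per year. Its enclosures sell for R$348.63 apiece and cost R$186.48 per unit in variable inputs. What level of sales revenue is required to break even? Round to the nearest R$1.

R$8,565,569

CM per unit = R$348.63 − R$186.48 = R$162.15; CM ratio = R$162.15 / R$348.63 = 0.4651.
Break-even sales = FC ÷ CM ratio = R$3,983,900 × R$348.63 / R$162.15 = R$8,565,569.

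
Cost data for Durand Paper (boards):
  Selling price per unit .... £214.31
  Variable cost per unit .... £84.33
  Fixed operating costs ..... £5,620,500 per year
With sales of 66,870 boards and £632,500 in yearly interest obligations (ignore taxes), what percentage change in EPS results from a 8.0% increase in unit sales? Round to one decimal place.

+28.5%

Contribution at this volume is 66,870 × £129.98 = £8,691,762.60.
Subtracting fixed costs: EBIT = £8,691,762.60 − £5,620,500 = £3,071,262.60.
Interest = £632,500.00, so EBIT − I = £2,438,762.60.
Degree of combined leverage = contribution ÷ (EBIT − I) = £8,691,762.60 ÷ £2,438,762.60 = 3.5640.
%ΔEPS = DCL × %ΔSales = 3.5640 × +8.0% = +28.5%.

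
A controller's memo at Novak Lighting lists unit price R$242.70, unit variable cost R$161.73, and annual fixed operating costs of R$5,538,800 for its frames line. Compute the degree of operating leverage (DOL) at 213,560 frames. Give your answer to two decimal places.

1.47

Contribution at this volume is 213,560 × R$80.97 = R$17,291,953.20.
Operating income = contribution − fixed costs = R$17,291,953.20 − R$5,538,800 = R$11,753,153.20.
So DOL = total CM / EBIT = R$17,291,953.20 / R$11,753,153.20 = 1.4713.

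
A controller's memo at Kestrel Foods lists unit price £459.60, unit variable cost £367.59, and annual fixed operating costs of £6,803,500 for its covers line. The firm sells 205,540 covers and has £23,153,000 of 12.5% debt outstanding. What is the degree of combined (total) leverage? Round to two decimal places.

At 205,540 units, contribution = 205,540 × £92.01 = £18,911,735.40.
EBIT = £18,911,735.40 − £6,803,500 = £12,108,235.40. Interest = £2,894,125.00.
DOL = £18,911,735.40 ÷ £12,108,235.40 = 1.5619; DFL = £12,108,235.40 ÷ £9,214,110.40 = 1.3141.
Combined leverage = 1.5619 × 1.3141 = 2.0525.

2.05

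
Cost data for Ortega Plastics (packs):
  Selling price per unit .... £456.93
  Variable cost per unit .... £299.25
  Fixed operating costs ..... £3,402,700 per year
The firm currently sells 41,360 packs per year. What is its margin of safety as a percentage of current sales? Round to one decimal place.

Each unit contributes £456.93 − £299.25 = £157.68. Break-even units = £3,402,700 ÷ £157.68 = 21,579.78; break-even revenue = 21,579.78 × £456.93 = £9,860,449.71.
Current sales = 41,360 × £456.93 = £18,898,624.80.
Margin of safety = (£18,898,624.80 − £9,860,449.71) ÷ £18,898,624.80 = 47.8%.

47.8%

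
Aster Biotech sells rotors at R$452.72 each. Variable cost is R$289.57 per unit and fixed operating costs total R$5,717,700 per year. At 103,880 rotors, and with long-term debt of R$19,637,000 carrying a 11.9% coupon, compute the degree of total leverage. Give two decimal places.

Total contribution margin = 103,880 × R$163.15 = R$16,948,022.00.
Operating income = contribution − fixed costs = R$16,948,022.00 − R$5,717,700 = R$11,230,322.00. Interest = R$2,336,803.00, so EBIT − I = R$8,893,519.00.
DCL = contribution ÷ (EBIT − I) = R$16,948,022.00 ÷ R$8,893,519.00 = 1.9057.

1.91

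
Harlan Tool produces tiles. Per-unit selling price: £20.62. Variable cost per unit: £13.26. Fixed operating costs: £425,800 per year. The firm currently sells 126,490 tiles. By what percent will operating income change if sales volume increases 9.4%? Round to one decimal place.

+17.3%

At 126,490 units, contribution = 126,490 × £7.36 = £930,966.40.
Operating income = contribution − fixed costs = £930,966.40 − £425,800 = £505,166.40.
Degree of operating leverage = £930,966.40 / £505,166.40 = 1.8429.
So EBIT moves 1.8429 × (+9.4%) = +17.3%.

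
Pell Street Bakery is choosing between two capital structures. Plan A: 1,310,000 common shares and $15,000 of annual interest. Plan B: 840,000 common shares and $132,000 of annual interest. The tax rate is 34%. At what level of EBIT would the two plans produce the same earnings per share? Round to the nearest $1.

$341,106

At indifference, (EBIT − 15,000)(1 − t)/1,310,000 = (EBIT − 132,000)(1 − t)/840,000.
The (1 − t) factor cancels: (EBIT − 15,000) × 840,000 = (EBIT − 132,000) × 1,310,000.
EBIT × (1,310,000 − 840,000) = 132,000 × 1,310,000 − 15,000 × 840,000 = 160,320,000,000, so EBIT = 160,320,000,000 ÷ 470,000 = 341,106.38.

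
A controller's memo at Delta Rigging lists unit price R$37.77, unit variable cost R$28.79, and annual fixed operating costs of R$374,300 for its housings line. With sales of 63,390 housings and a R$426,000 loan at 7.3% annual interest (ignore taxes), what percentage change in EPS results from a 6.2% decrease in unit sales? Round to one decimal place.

Total contribution margin = 63,390 × R$8.98 = R$569,242.20.
Operating income = contribution − fixed costs = R$569,242.20 − R$374,300 = R$194,942.20.
Interest = R$31,098.00, so EBIT − I = R$163,844.20.
DCL = total CM / (EBIT − I) = R$569,242.20 / R$163,844.20 = 3.4743.
EPS therefore changes by 3.4743 × (-6.2%) = -21.5%.

-21.5%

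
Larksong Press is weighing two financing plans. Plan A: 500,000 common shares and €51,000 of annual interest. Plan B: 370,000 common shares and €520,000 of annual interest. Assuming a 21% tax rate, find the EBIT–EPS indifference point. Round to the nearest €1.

Set EPS_A = EPS_B: (EBIT − €51,000)(1 − 0.21) ÷ 500,000 = (EBIT − €520,000)(1 − 0.21) ÷ 370,000.
The (1 − t) factor cancels: (EBIT − 51,000) × 370,000 = (EBIT − 520,000) × 500,000.
EBIT × (500,000 − 370,000) = 520,000 × 500,000 − 51,000 × 370,000 = 241,130,000,000, so EBIT = 241,130,000,000 ÷ 130,000 = 1,854,846.15.

€1,854,846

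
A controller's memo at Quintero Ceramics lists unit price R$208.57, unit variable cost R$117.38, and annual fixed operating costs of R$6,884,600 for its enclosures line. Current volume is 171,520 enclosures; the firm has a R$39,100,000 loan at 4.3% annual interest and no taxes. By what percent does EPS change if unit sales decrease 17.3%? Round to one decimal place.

Contribution at this volume is 171,520 × R$91.19 = R$15,640,908.80.
Operating income = contribution − fixed costs = R$15,640,908.80 − R$6,884,600 = R$8,756,308.80.
After interest of R$1,681,300.00, pre-tax earnings = R$7,075,008.80.
DCL = total CM / (EBIT − I) = R$15,640,908.80 / R$7,075,008.80 = 2.2107.
%ΔEPS = DCL × %ΔSales = 2.2107 × -17.3% = -38.2%.

-38.2%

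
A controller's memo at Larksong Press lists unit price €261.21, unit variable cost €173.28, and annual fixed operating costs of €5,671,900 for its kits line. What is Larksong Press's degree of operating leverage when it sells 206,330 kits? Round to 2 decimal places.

Total contribution margin = 206,330 × €87.93 = €18,142,596.90.
EBIT = €18,142,596.90 − €5,671,900 = €12,470,696.90.
Degree of operating leverage = €18,142,596.90 / €12,470,696.90 = 1.4548.

1.45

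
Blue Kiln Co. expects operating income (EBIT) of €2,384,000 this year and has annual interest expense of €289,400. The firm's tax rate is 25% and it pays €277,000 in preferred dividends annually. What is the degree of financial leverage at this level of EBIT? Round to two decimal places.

1.38

Annual interest charges come to €289,400.00.
Preferred dividends grossed up pre-tax: €277,000 / (1 − 0.25) = €369,333.33.
DFL = EBIT ÷ [EBIT − I − D_p/(1−t)] = €2,384,000 ÷ [€2,384,000 − €289,400.00 − €369,333.33] = €2,384,000 ÷ €1,725,266.67 = 1.3818.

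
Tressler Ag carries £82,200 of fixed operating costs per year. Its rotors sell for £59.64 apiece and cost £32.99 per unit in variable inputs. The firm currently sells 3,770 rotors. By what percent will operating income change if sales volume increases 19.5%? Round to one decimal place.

+107.2%

Total contribution margin = 3,770 × £26.65 = £100,470.50.
Operating income = contribution − fixed costs = £100,470.50 − £82,200 = £18,270.50.
Degree of operating leverage = £100,470.50 / £18,270.50 = 5.4991.
Operating income changes by 5.4991 × +19.5% = +107.2%.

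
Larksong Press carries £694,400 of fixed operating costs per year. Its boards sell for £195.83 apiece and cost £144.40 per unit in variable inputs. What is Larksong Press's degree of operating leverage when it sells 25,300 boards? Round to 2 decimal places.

Contribution at this volume is 25,300 × £51.43 = £1,301,179.00.
Operating income = contribution − fixed costs = £1,301,179.00 − £694,400 = £606,779.00.
So DOL = total CM / EBIT = £1,301,179.00 / £606,779.00 = 2.1444.

2.14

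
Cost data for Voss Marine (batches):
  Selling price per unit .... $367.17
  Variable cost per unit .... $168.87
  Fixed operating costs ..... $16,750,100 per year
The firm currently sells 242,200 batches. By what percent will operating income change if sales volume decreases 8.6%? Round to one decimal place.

At 242,200 units, contribution = 242,200 × $198.30 = $48,028,260.00.
Subtracting fixed costs: EBIT = $48,028,260.00 − $16,750,100 = $31,278,160.00.
DOL = contribution ÷ EBIT = $48,028,260.00 ÷ $31,278,160.00 = 1.5355.
%ΔEBIT = DOL × %ΔSales = 1.5355 × -8.6% = -13.2%.

-13.2%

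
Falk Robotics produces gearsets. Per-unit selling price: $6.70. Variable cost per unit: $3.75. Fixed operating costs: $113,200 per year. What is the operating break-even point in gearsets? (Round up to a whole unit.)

Unit CM = price − variable cost = $6.70 − $3.75 = $2.95.
Break-even volume = fixed costs ÷ CM per unit = $113,200 ÷ $2.95 = 38,372.88, so 38,373 gearsets.

38,373 gearsets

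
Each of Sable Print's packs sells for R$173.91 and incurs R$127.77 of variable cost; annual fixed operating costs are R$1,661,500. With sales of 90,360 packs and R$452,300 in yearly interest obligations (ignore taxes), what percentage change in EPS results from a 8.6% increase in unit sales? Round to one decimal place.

+17.4%

Total contribution margin = 90,360 × R$46.14 = R$4,169,210.40.
Subtracting fixed costs: EBIT = R$4,169,210.40 − R$1,661,500 = R$2,507,710.40.
Interest = R$452,300.00, so EBIT − I = R$2,055,410.40.
Degree of combined leverage = contribution ÷ (EBIT − I) = R$4,169,210.40 ÷ R$2,055,410.40 = 2.0284.
EPS therefore changes by 2.0284 × (+8.6%) = +17.4%.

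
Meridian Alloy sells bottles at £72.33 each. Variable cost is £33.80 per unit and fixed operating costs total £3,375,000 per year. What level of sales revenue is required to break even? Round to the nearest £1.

£6,335,680

CM per unit = £72.33 − £33.80 = £38.53; CM ratio = £38.53 / £72.33 = 0.5327.
Break-even revenue = fixed costs × price ÷ CM = £3,375,000 × £72.33 ÷ £38.53 = £6,335,680.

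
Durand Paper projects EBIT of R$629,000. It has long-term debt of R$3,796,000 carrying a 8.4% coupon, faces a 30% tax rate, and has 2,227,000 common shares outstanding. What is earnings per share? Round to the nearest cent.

Pre-tax income = R$629,000 − R$318,864.00 = R$310,136.00.
Net income = R$310,136.00 × (1 − 0.30) = R$217,095.20.
Per share: R$217,095.20 / 2,227,000 shares = R$0.10.

R$0.10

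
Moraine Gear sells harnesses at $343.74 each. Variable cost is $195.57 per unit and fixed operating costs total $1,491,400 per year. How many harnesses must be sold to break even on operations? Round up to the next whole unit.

Contribution margin per unit = $343.74 − $195.57 = $148.17.
Break-even volume = fixed costs ÷ CM per unit = $1,491,400 ÷ $148.17 = 10,065.47, so 10,066 harnesses.

10,066 harnesses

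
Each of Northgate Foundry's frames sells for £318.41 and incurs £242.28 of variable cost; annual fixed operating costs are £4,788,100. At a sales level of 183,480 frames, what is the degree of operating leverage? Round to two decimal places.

Total contribution margin = 183,480 × £76.13 = £13,968,332.40.
EBIT = £13,968,332.40 − £4,788,100 = £9,180,232.40.
So DOL = total CM / EBIT = £13,968,332.40 / £9,180,232.40 = 1.5216.

1.52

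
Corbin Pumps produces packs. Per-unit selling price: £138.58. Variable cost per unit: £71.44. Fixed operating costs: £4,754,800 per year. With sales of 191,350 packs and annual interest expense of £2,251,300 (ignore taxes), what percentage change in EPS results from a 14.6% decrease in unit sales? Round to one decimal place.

Contribution at this volume is 191,350 × £67.14 = £12,847,239.00.
Subtracting fixed costs: EBIT = £12,847,239.00 − £4,754,800 = £8,092,439.00.
Interest = £2,251,300.00, so EBIT − I = £5,841,139.00.
DCL = total CM / (EBIT − I) = £12,847,239.00 / £5,841,139.00 = 2.1994.
%ΔEPS = DCL × %ΔSales = 2.1994 × -14.6% = -32.1%.

-32.1%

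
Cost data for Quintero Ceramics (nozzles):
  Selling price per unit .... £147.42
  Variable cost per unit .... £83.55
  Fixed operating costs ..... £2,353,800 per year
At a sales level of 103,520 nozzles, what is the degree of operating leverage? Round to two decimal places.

1.55

Contribution at this volume is 103,520 × £63.87 = £6,611,822.40.
Operating income = contribution − fixed costs = £6,611,822.40 − £2,353,800 = £4,258,022.40.
DOL = contribution ÷ EBIT = £6,611,822.40 ÷ £4,258,022.40 = 1.5528.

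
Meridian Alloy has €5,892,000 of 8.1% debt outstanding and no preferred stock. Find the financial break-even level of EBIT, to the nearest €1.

€477,252

Annual interest = 8.1% × €5,892,000 = €477,252.00.
Without preferred stock the financial break-even is simply EBIT = interest = €477,252.00.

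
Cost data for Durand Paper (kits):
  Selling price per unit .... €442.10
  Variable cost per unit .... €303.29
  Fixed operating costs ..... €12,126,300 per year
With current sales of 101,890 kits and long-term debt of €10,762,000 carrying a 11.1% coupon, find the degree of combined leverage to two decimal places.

17.20

At 101,890 units, contribution = 101,890 × €138.81 = €14,143,350.90.
Operating income = contribution − fixed costs = €14,143,350.90 − €12,126,300 = €2,017,050.90. Interest = €1,194,582.00, so EBIT − I = €822,468.90.
DCL = contribution ÷ (EBIT − I) = €14,143,350.90 ÷ €822,468.90 = 17.1962.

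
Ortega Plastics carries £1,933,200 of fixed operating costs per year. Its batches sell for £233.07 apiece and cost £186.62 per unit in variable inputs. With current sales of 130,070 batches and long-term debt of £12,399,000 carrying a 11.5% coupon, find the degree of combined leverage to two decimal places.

At 130,070 units, contribution = 130,070 × £46.45 = £6,041,751.50.
Subtracting fixed costs: EBIT = £6,041,751.50 − £1,933,200 = £4,108,551.50. Interest = £1,425,885.00.
DOL = £6,041,751.50 ÷ £4,108,551.50 = 1.4705; DFL = £4,108,551.50 ÷ £2,682,666.50 = 1.5315.
Combined leverage = 1.4705 × 1.5315 = 2.2521.

2.25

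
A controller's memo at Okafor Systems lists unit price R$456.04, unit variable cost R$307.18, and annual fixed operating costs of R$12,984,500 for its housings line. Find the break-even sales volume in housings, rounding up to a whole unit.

87,227 housings

Contribution margin per unit = R$456.04 − R$307.18 = R$148.86.
Break-even Q = R$12,984,500 / R$148.86 = 87,226.25 → 87,227 housings.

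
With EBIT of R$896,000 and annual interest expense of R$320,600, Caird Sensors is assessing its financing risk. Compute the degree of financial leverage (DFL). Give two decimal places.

1.56

Interest = R$320,600.00.
DFL = EBIT ÷ (EBIT − I) = R$896,000 ÷ (R$896,000 − R$320,600.00) = R$896,000 ÷ R$575,400.00 = 1.5572.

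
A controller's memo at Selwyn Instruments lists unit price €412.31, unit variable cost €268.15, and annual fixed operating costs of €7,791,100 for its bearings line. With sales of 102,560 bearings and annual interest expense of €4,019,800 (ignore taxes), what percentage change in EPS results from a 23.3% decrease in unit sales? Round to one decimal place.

At 102,560 units, contribution = 102,560 × €144.16 = €14,785,049.60.
Subtracting fixed costs: EBIT = €14,785,049.60 − €7,791,100 = €6,993,949.60.
Interest = €4,019,800.00, so EBIT − I = €2,974,149.60.
DCL = total CM / (EBIT − I) = €14,785,049.60 / €2,974,149.60 = 4.9712.
EPS therefore changes by 4.9712 × (-23.3%) = -115.8%.

-115.8%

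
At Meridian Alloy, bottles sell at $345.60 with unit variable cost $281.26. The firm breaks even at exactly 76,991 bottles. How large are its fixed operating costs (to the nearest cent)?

Contribution margin per unit = $345.60 − $281.26 = $64.34.
Since BE = FC / CM, FC = 76,991 × $64.34 = $4,953,600.94.

$4,953,600.94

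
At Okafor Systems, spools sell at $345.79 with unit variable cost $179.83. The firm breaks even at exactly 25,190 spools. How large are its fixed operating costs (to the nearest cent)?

$4,180,532.40

Contribution margin per unit = $345.79 − $179.83 = $165.96.
Fixed costs = break-even units × CM = 25,190 × $165.96 = $4,180,532.40.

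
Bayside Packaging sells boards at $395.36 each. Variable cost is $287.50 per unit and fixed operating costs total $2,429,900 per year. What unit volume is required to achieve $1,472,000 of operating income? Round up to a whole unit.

Contribution margin per unit = $395.36 − $287.50 = $107.86.
Units = (FC + target) / CM = ($2,429,900 + $1,472,000) / $107.86 = 36,175.60, so 36,176 boards.

36,176 boards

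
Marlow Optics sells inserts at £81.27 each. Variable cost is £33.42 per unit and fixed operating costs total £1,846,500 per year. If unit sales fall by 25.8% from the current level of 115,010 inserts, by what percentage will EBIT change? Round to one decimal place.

Contribution at this volume is 115,010 × £47.85 = £5,503,228.50.
EBIT = £5,503,228.50 − £1,846,500 = £3,656,728.50.
DOL = contribution ÷ EBIT = £5,503,228.50 ÷ £3,656,728.50 = 1.5050.
Operating income changes by 1.5050 × -25.8% = -38.8%.

-38.8%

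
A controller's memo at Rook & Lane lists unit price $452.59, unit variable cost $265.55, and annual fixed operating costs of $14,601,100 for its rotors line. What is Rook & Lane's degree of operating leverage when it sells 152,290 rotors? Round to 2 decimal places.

Contribution at this volume is 152,290 × $187.04 = $28,484,321.60.
Operating income = contribution − fixed costs = $28,484,321.60 − $14,601,100 = $13,883,221.60.
So DOL = total CM / EBIT = $28,484,321.60 / $13,883,221.60 = 2.0517.

2.05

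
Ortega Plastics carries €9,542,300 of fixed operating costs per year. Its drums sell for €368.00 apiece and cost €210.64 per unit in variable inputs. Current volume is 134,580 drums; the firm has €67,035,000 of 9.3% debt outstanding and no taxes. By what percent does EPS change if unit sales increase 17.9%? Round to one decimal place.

+70.2%

At 134,580 units, contribution = 134,580 × €157.36 = €21,177,508.80.
Subtracting fixed costs: EBIT = €21,177,508.80 − €9,542,300 = €11,635,208.80.
Interest = €6,234,255.00, so EBIT − I = €5,400,953.80.
DCL = total CM / (EBIT − I) = €21,177,508.80 / €5,400,953.80 = 3.9211.
EPS therefore changes by 3.9211 × (+17.9%) = +70.2%.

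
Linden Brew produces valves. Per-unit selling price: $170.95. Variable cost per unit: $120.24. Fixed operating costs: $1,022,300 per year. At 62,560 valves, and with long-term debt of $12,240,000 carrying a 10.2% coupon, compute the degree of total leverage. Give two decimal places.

3.52

Contribution at this volume is 62,560 × $50.71 = $3,172,417.60.
Operating income = contribution − fixed costs = $3,172,417.60 − $1,022,300 = $2,150,117.60. Interest = $1,248,480.00.
DOL = $3,172,417.60 ÷ $2,150,117.60 = 1.4755; DFL = $2,150,117.60 ÷ $901,637.60 = 2.3847.
DCL = DOL × DFL = 1.4755 × 2.3847 = 3.5186.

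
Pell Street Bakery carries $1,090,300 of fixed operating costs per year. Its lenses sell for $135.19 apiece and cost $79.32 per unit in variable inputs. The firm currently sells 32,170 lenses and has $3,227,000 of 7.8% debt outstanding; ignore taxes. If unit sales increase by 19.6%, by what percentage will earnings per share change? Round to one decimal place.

+77.4%

At 32,170 units, contribution = 32,170 × $55.87 = $1,797,337.90.
Operating income = contribution − fixed costs = $1,797,337.90 − $1,090,300 = $707,037.90.
Interest = $251,706.00, so EBIT − I = $455,331.90.
DCL = total CM / (EBIT − I) = $1,797,337.90 / $455,331.90 = 3.9473.
%ΔEPS = DCL × %ΔSales = 3.9473 × +19.6% = +77.4%.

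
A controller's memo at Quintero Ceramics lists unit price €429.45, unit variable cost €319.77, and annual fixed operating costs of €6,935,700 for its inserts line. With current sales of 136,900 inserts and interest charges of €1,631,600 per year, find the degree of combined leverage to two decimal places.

At 136,900 units, contribution = 136,900 × €109.68 = €15,015,192.00.
Subtracting fixed costs: EBIT = €15,015,192.00 − €6,935,700 = €8,079,492.00. Interest = €1,631,600.00, so EBIT − I = €6,447,892.00.
Degree of total leverage = total CM / (EBIT − interest) = €15,015,192.00 / €6,447,892.00 = 2.3287.

2.33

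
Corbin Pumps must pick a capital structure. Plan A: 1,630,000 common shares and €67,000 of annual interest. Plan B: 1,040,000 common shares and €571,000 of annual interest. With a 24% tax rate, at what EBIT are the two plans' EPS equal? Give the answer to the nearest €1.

€1,459,407

Set EPS_A = EPS_B: (EBIT − €67,000)(1 − 0.24) ÷ 1,630,000 = (EBIT − €571,000)(1 − 0.24) ÷ 1,040,000.
Cancelling (1 − t) and cross-multiplying: 1,040,000·(EBIT − 67,000) = 1,630,000·(EBIT − 571,000).
EBIT × (1,630,000 − 1,040,000) = 571,000 × 1,630,000 − 67,000 × 1,040,000 = 861,050,000,000, so EBIT = 861,050,000,000 ÷ 590,000 = 1,459,406.78.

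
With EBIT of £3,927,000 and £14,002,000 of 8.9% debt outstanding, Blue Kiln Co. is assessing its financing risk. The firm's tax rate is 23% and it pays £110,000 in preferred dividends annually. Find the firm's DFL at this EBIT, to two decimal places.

1.55

Interest = £1,246,178.00.
Preferred dividends grossed up pre-tax: £110,000 / (1 − 0.23) = £142,857.14.
DFL = EBIT ÷ [EBIT − I − D_p/(1−t)] = £3,927,000 ÷ [£3,927,000 − £1,246,178.00 − £142,857.14] = £3,927,000 ÷ £2,537,964.86 = 1.5473.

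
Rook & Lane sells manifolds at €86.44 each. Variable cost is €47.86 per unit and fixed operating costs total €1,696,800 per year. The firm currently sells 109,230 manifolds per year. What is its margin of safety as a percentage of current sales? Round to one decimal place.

Unit CM = price − variable cost = €86.44 − €47.86 = €38.58. Break-even units = €1,696,800 ÷ €38.58 = 43,981.34; break-even revenue = 43,981.34 × €86.44 = €3,801,746.81.
Actual sales revenue = 109,230 × €86.44 = €9,441,841.20.
Margin of safety = (€9,441,841.20 − €3,801,746.81) ÷ €9,441,841.20 = 59.7%.

59.7%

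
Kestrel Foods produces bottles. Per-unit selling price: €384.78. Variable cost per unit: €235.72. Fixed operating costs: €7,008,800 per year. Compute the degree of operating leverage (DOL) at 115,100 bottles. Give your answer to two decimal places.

Contribution at this volume is 115,100 × €149.06 = €17,156,806.00.
Operating income = contribution − fixed costs = €17,156,806.00 − €7,008,800 = €10,148,006.00.
So DOL = total CM / EBIT = €17,156,806.00 / €10,148,006.00 = 1.6907.

1.69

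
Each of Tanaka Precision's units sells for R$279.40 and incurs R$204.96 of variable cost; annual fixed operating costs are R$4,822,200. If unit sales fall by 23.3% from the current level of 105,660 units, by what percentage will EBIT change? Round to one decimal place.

Total contribution margin = 105,660 × R$74.44 = R$7,865,330.40.
EBIT = R$7,865,330.40 − R$4,822,200 = R$3,043,130.40.
So DOL = total CM / EBIT = R$7,865,330.40 / R$3,043,130.40 = 2.5846.
Operating income changes by 2.5846 × -23.3% = -60.2%.

-60.2%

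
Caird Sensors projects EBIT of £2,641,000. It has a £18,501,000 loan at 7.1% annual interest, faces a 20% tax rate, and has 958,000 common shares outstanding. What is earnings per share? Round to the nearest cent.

£1.11

Interest = £1,313,571.00, so EBT = £2,641,000 − £1,313,571.00 = £1,327,429.00.
After tax at 20%: net income = £1,327,429.00 × 0.80 = £1,061,943.20.
Per share: £1,061,943.20 / 958,000 shares = £1.11.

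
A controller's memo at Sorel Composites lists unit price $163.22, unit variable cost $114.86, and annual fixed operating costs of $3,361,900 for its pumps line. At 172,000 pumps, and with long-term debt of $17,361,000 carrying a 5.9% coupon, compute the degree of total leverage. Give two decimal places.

Total contribution margin = 172,000 × $48.36 = $8,317,920.00.
Operating income = contribution − fixed costs = $8,317,920.00 − $3,361,900 = $4,956,020.00. Interest = $1,024,299.00, so EBIT − I = $3,931,721.00.
DCL = contribution ÷ (EBIT − I) = $8,317,920.00 ÷ $3,931,721.00 = 2.1156.

2.12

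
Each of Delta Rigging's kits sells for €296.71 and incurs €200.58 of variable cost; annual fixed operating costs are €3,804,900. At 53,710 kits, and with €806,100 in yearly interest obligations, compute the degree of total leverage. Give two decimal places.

Total contribution margin = 53,710 × €96.13 = €5,163,142.30.
Operating income = contribution − fixed costs = €5,163,142.30 − €3,804,900 = €1,358,242.30. Interest = €806,100.00.
DOL = €5,163,142.30 ÷ €1,358,242.30 = 3.8013; DFL = €1,358,242.30 ÷ €552,142.30 = 2.4599.
DCL = DOL × DFL = 3.8013 × 2.4599 = 9.3508.

9.35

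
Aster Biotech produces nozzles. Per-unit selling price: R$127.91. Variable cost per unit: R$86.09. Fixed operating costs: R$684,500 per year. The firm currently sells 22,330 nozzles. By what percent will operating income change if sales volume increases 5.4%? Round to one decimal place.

Contribution at this volume is 22,330 × R$41.82 = R$933,840.60.
Subtracting fixed costs: EBIT = R$933,840.60 − R$684,500 = R$249,340.60.
So DOL = total CM / EBIT = R$933,840.60 / R$249,340.60 = 3.7452.
So EBIT moves 3.7452 × (+5.4%) = +20.2%.

+20.2%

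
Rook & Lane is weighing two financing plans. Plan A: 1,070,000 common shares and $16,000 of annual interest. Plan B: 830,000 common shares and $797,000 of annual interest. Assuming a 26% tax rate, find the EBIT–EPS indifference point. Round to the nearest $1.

At indifference, (EBIT − 16,000)(1 − t)/1,070,000 = (EBIT − 797,000)(1 − t)/830,000.
The (1 − t) factor cancels: (EBIT − 16,000) × 830,000 = (EBIT − 797,000) × 1,070,000.
EBIT × (1,070,000 − 830,000) = 797,000 × 1,070,000 − 16,000 × 830,000 = 839,510,000,000, so EBIT = 839,510,000,000 ÷ 240,000 = 3,497,958.33.

$3,497,958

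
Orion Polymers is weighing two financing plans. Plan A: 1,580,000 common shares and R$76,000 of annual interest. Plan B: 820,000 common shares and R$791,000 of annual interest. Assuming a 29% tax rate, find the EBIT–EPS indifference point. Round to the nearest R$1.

Set EPS_A = EPS_B: (EBIT − R$76,000)(1 − 0.29) ÷ 1,580,000 = (EBIT − R$791,000)(1 − 0.29) ÷ 820,000.
The (1 − t) factor cancels: (EBIT − 76,000) × 820,000 = (EBIT − 791,000) × 1,580,000.
EBIT × (1,580,000 − 820,000) = 791,000 × 1,580,000 − 76,000 × 820,000 = 1,187,460,000,000, so EBIT = 1,187,460,000,000 ÷ 760,000 = 1,562,447.37.

R$1,562,447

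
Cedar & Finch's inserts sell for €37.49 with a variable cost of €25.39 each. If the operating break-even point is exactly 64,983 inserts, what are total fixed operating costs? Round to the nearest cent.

Contribution margin per unit = €37.49 − €25.39 = €12.10.
Fixed costs = break-even units × CM = 64,983 × €12.10 = €786,294.30.

€786,294.30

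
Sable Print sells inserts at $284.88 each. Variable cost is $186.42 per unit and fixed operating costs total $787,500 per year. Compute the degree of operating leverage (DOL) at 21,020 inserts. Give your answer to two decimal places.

1.61

At 21,020 units, contribution = 21,020 × $98.46 = $2,069,629.20.
Subtracting fixed costs: EBIT = $2,069,629.20 − $787,500 = $1,282,129.20.
So DOL = total CM / EBIT = $2,069,629.20 / $1,282,129.20 = 1.6142.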